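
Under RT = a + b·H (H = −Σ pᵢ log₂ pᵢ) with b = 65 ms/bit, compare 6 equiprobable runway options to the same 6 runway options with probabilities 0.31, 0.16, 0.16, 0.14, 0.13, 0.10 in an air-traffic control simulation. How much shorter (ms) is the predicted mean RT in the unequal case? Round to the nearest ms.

The RT saving is b·ΔH. Equiprobable H₀ = log₂(6) = 2.5850 bits; with the given probabilities H = 2.4818 bits.
b·(H₀ − H) = 65 × (2.5850 − 2.4818) = 6.71 ms.

7 ms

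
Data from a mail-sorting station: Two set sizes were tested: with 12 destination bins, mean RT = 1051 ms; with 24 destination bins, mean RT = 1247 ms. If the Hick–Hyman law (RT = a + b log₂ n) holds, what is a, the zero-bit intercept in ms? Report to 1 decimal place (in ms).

b = (RT₂ − RT₁)/(log₂ n₂ − log₂ n₁) = (1247 − 1051)/(4.5850 − 3.5850) = 196.000 ms/bit.
a = RT₁ − b·log₂ n₁ = 1051 − 196.000 × 3.5850 = 348.347 ms.

348.3 ms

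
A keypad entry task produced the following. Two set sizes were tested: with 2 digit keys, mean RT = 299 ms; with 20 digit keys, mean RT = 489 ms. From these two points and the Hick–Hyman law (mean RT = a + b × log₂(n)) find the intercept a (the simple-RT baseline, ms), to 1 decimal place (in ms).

b = (RT₂ − RT₁)/(log₂ n₂ − log₂ n₁) = (489 − 299)/(4.3219 − 1) = 57.196 ms/bit.
a = RT₁ − b·log₂ n₁ = 299 − 57.196 × 1 = 241.804 ms.

241.8 ms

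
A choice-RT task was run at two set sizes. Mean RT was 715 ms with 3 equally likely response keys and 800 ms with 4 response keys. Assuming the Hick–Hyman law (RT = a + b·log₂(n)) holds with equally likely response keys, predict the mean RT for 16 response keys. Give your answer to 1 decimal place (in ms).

1209.6 ms

Fit slope and intercept:
  b = (800 − 715) / (log₂ 4 − log₂ 3) = 85 / (2 − 1.5850) = 204.801 ms/bit
  a = 715 − 204.801 × 1.5850 = 390.398 ms
Then RT(16) = 390.398 + 204.801 × log₂ 16 = 390.398 + 204.801 × 4 ≈ 1209.602 ms.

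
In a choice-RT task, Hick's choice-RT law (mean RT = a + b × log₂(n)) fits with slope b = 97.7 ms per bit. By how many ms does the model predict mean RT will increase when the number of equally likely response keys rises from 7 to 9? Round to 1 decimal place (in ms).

35.4 ms

ΔRT = (a + b log₂ n₂) − (a + b log₂ n₁) = b·(log₂ n₂ − log₂ n₁).
log₂(9) − log₂(7) = 3.1699 − 2.8074 = 0.3626.
ΔRT = 97.7 × 0.3626 = 35.423 ms.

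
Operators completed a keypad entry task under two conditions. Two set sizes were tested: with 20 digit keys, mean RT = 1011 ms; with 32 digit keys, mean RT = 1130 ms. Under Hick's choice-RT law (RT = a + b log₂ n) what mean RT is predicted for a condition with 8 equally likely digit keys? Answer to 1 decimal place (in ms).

Fit slope and intercept:
  b = (1130 − 1011) / (log₂ 32 − log₂ 20) = 119 / (5 − 4.3219) = 175.498 ms/bit
  a = 1011 − 175.498 × 4.3219 = 252.512 ms
Then RT(8) = 252.512 + 175.498 × log₂ 8 = 252.512 + 175.498 × 3 ≈ 779.005 ms.

779.0 ms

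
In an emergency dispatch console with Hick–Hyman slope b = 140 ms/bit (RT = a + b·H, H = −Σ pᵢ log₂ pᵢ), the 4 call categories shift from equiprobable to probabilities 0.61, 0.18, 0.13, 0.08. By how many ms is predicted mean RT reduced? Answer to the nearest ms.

Equiprobable entropy H₀ = log₂ 4 = 2.0000 bits.
Skewed entropy H = −Σ pᵢ log₂ pᵢ = 1.5545 bits.
ΔRT = b·(H₀ − H) = 140 × 0.4455 = 62.38 ms.

62 ms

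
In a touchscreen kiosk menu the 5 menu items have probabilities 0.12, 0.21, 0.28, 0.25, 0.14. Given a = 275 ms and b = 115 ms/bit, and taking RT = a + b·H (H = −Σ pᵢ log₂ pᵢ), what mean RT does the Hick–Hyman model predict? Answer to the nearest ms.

534 ms

Entropy contributions −pᵢ log₂ pᵢ: 0.3671, 0.4728, 0.5142, 0.5000, 0.3971; sum H = 2.2512 bits.
RT = a + bH = 275 + 115·2.2512 = 533.89 ms.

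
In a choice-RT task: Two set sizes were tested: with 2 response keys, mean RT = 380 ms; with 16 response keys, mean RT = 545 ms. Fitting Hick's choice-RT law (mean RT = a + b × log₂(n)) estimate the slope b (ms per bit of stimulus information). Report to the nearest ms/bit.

Slope: b = (545 − 380) / (log₂ 16 − log₂ 2) = 165/3.0000 = 55 ms/bit.

55 ms/bit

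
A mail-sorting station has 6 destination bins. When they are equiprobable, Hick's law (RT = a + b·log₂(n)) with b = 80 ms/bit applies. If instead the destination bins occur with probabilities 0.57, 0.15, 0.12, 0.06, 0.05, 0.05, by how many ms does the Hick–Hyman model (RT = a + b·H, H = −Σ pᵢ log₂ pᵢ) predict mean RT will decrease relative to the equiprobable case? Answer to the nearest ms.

54 ms

Equiprobable entropy H₀ = log₂ 6 = 2.5850 bits.
Skewed entropy H = −Σ pᵢ log₂ pᵢ = 1.9156 bits.
ΔRT = b·(H₀ − H) = 80 × 0.6694 = 53.55 ms.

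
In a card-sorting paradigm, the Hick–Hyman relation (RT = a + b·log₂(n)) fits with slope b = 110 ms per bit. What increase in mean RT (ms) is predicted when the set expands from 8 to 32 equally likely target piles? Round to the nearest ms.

220 ms

Only the slope matters, since a is common to both: ΔRT = b·log₂(n₂/n₁).
log₂(32) − log₂(8) = log₂(32/8) = log₂(4) = 2.
ΔRT = 110 × 2.0000 = 220.000 ms.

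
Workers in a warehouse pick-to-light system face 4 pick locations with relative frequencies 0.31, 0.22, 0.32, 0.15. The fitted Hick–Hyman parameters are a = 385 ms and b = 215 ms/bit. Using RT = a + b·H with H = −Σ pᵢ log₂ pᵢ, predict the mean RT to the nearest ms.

Entropy contributions −pᵢ log₂ pᵢ: 0.5238, 0.4806, 0.5260, 0.4105; sum H = 1.9409 bits.
RT = a + bH = 385 + 215·1.9409 = 802.30 ms.

802 ms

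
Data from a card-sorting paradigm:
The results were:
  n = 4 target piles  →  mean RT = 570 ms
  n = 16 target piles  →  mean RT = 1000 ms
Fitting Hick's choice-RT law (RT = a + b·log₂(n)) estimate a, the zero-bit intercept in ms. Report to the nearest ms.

b = (RT₂ − RT₁)/(log₂ n₂ − log₂ n₁) = (1000 − 570)/(4 − 2) = 215 ms/bit.
Intercept: a = 570 − 215·log₂(4) = 140.000 ms.

140 ms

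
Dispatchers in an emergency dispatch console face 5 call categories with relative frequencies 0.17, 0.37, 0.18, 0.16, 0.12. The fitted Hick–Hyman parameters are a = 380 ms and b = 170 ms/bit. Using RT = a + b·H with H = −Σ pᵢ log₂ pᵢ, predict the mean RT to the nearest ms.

754 ms

H = 0.17·log₂(1/0.17) + 0.37·log₂(1/0.37) + 0.18·log₂(1/0.18) + 0.16·log₂(1/0.16) + 0.12·log₂(1/0.12) = 2.2007 bits.
RT = 380 + 170 × 2.2007 = 754.12 ms.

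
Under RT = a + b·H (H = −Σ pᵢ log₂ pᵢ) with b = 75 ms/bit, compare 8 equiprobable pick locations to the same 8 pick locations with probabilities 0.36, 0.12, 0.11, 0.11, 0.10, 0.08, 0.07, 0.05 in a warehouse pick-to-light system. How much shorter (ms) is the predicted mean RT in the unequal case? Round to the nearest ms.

22 ms

Equiprobable entropy H₀ = log₂ 8 = 3.0000 bits.
Skewed entropy H = −Σ pᵢ log₂ pᵢ = 2.7066 bits.
ΔRT = b·(H₀ − H) = 75 × 0.2934 = 22.00 ms.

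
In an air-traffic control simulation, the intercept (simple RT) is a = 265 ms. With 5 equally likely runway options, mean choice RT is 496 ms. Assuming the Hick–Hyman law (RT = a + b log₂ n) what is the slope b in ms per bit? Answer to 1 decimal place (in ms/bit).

log₂(5) = 2.3219 bits.
b = (RT − a)/log₂ n = (496 − 265) / 2.3219 = 99.486 ms/bit.

99.5 ms/bit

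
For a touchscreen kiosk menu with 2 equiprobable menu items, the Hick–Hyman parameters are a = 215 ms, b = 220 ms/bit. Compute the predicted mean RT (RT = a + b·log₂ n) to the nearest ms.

435 ms

log₂(2) = 1 bits, so RT = 215 + 220 × 1 ≈ 435.000 ms.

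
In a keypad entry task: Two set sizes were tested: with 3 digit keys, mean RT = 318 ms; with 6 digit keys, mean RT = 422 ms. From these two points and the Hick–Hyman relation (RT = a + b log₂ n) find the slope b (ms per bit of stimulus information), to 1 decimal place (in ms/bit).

104.0 ms/bit

Slope: b = (422 − 318) / (log₂ 6 − log₂ 3) = 104/1.0000 = 104.000 ms/bit.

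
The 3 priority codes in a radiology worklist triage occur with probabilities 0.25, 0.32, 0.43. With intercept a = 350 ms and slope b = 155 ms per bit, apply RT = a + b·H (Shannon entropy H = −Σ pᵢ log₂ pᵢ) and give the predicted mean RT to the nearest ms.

590 ms

H = 0.25·log₂(1/0.25) + 0.32·log₂(1/0.32) + 0.43·log₂(1/0.43) = 1.5496 bits.
RT = 350 + 155 × 1.5496 = 590.19 ms.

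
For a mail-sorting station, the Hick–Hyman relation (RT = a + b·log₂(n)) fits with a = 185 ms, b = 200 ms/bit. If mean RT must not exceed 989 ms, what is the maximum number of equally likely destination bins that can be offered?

200·log₂ n ≤ 989 − 185 = 804, giving log₂ n ≤ 4.0200 and n ≤ 16.223. The largest whole number is 16.

16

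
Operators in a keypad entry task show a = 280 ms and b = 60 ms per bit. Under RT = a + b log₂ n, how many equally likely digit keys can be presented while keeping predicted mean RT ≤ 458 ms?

Set 280 + 60·log₂ n ≤ 458 → log₂ n ≤ (458 − 280)/60 = 2.9667.
So n ≤ 2^2.9667 = 7.817; the largest integer n is 7.

7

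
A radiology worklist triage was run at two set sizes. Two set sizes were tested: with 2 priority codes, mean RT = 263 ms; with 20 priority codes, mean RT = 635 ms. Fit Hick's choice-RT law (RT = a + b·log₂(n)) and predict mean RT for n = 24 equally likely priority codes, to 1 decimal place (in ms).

664.5 ms

RT is linear in log₂ n, so two points fix the line:
  b = (635 − 263) / (log₂ 20 − log₂ 2) = 372 / (4.3219 − 1) = 111.983 ms/bit
  a = 263 − 111.983 × 1 = 151.017 ms
Then RT(24) = 151.017 + 111.983 × log₂ 24 = 151.017 + 111.983 × 4.5850 ≈ 664.455 ms.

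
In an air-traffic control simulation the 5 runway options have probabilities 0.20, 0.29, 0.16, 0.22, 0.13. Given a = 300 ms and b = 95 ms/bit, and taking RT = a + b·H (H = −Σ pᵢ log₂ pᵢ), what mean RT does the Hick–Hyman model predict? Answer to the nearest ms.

516 ms

Entropy contributions −pᵢ log₂ pᵢ: 0.4644, 0.5179, 0.4230, 0.4806, 0.3826; sum H = 2.2685 bits.
RT = a + bH = 300 + 95·2.2685 = 515.51 ms.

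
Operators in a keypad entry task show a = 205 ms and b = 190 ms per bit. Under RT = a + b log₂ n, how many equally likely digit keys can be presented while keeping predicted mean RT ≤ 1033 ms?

20

190·log₂ n ≤ 1033 − 205 = 828, giving log₂ n ≤ 4.3579 and n ≤ 20.505. The largest whole number is 20.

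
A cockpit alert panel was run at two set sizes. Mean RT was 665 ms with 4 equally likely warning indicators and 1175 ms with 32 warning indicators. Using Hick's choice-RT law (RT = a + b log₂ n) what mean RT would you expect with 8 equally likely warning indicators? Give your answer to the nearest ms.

RT is linear in log₂ n, so two points fix the line:
  b = (1175 − 665) / (log₂ 32 − log₂ 4) = 510 / (5 − 2) = 170 ms/bit
  a = 665 − 170 × 2 = 325 ms
Then RT(8) = 325 + 170 × log₂ 8 = 325 + 170 × 3 ≈ 835.000 ms.

835 ms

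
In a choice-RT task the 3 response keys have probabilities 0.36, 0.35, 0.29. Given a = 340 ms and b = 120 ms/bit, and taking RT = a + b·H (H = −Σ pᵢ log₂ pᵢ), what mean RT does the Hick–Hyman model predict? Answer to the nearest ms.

H = 0.36·log₂(1/0.36) + 0.35·log₂(1/0.35) + 0.29·log₂(1/0.29) = 1.5786 bits.
RT = 340 + 120 × 1.5786 = 529.43 ms.

529 ms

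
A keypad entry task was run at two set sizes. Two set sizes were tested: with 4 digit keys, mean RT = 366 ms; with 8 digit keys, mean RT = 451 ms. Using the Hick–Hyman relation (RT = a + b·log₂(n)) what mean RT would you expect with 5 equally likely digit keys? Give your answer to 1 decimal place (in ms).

393.4 ms

RT is linear in log₂ n, so two points fix the line:
  b = (451 − 366) / (log₂ 8 − log₂ 4) = 85 / (3 − 2) = 85.000 ms/bit
  a = 366 − 85.000 × 2 = 196.000 ms
Then RT(5) = 196.000 + 85.000 × log₂ 5 = 196.000 + 85.000 × 2.3219 ≈ 393.364 ms.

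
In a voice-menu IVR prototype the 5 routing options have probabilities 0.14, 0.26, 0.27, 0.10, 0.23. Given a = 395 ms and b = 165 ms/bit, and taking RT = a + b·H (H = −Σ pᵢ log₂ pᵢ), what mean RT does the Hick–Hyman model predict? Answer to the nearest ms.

Entropy contributions −pᵢ log₂ pᵢ: 0.3971, 0.5053, 0.5100, 0.3322, 0.4877; sum H = 2.2323 bits.
RT = a + bH = 395 + 165·2.2323 = 763.33 ms.

763 ms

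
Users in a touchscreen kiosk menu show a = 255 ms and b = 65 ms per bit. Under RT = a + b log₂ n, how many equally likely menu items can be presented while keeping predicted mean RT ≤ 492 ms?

65·log₂ n ≤ 492 − 255 = 237, giving log₂ n ≤ 3.6462 and n ≤ 12.520. The largest whole number is 12.

12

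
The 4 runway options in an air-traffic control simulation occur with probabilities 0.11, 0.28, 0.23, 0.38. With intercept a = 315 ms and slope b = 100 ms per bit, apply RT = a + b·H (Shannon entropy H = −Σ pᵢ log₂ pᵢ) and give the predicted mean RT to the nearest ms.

503 ms

Entropy contributions −pᵢ log₂ pᵢ: 0.3503, 0.5142, 0.4877, 0.5305; sum H = 1.8826 bits.
RT = a + bH = 315 + 100·1.8826 = 503.26 ms.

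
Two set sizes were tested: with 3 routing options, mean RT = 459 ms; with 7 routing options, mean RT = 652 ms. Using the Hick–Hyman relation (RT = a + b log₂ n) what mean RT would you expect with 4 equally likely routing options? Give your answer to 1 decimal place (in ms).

524.5 ms

RT is linear in log₂ n, so two points fix the line:
  b = (652 − 459) / (log₂ 7 − log₂ 3) = 193 / (2.8074 − 1.5850) = 157.887 ms/bit
  a = 459 − 157.887 × 1.5850 = 208.755 ms
Then RT(4) = 208.755 + 157.887 × log₂ 4 = 208.755 + 157.887 × 2 ≈ 524.529 ms.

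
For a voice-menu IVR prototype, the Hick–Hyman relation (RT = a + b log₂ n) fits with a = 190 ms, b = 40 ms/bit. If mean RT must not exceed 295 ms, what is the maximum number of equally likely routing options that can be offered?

6

Information budget: (295 − 190)/40 = 2.6250 bits, so n ≤ 2^2.6250 = 6.169 → at most 6.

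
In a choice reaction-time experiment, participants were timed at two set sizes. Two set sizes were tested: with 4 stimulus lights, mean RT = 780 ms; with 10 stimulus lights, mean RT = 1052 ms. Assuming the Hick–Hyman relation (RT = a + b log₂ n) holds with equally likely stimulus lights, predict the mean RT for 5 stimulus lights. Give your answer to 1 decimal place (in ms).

With log₂ n on the abscissa the relation is linear; from the two conditions:
  b = (1052 − 780) / (log₂ 10 − log₂ 4) = 272 / (3.3219 − 2) = 205.760 ms/bit
  a = 780 − 205.760 × 2 = 368.480 ms
Then RT(5) = 368.480 + 205.760 × log₂ 5 = 368.480 + 205.760 × 2.3219 ≈ 846.240 ms.

846.2 ms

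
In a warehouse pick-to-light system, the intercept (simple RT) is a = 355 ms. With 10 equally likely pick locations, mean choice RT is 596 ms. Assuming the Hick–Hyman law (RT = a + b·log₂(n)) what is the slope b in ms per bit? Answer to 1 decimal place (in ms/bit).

72.5 ms/bit

log₂(10) = 3.3219 bits.
b = (RT − a)/log₂ n = (596 − 355) / 3.3219 = 72.548 ms/bit.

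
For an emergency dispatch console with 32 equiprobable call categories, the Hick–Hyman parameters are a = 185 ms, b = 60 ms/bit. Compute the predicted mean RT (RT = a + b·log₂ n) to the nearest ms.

485 ms

log₂(32) = 5 bits, so RT = 185 + 60 × 5 ≈ 485.000 ms.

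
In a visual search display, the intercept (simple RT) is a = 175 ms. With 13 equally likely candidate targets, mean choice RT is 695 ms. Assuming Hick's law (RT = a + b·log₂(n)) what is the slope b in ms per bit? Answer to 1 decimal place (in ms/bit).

140.5 ms/bit

b = (695 − 175) / log₂(13) = 520 / 3.7004 = 140.524 ms/bit.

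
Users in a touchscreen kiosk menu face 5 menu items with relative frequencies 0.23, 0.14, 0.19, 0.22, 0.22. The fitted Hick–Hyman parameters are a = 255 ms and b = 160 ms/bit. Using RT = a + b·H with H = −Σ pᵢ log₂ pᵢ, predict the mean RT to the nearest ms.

623 ms

H = 0.23·log₂(1/0.23) + 0.14·log₂(1/0.14) + 0.19·log₂(1/0.19) + 0.22·log₂(1/0.22) + 0.22·log₂(1/0.22) = 2.3012 bits.
RT = 255 + 160 × 2.3012 = 623.18 ms.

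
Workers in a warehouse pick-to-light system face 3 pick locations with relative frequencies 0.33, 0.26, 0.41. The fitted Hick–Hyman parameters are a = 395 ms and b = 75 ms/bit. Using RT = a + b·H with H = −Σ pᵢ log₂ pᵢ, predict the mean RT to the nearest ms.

512 ms

H = 0.33·log₂(1/0.33) + 0.26·log₂(1/0.26) + 0.41·log₂(1/0.41) = 1.5605 bits.
RT = 395 + 75 × 1.5605 = 512.04 ms.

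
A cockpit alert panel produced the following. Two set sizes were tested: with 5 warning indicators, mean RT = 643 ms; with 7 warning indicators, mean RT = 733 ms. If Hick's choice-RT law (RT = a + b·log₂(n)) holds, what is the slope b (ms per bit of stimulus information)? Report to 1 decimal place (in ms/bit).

b = (RT₂ − RT₁)/(log₂ n₂ − log₂ n₁) = (733 − 643)/(2.8074 − 2.3219) = 185.404 ms/bit.

185.4 ms/bit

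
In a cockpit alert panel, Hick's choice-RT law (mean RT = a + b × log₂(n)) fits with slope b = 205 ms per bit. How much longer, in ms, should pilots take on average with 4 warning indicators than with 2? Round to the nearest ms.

ΔRT = (a + b log₂ n₂) − (a + b log₂ n₁) = b·(log₂ n₂ − log₂ n₁).
log₂(4) − log₂(2) = log₂(4/2) = log₂(2) = 1.
ΔRT = 205 × 1.0000 = 205.000 ms.

205 ms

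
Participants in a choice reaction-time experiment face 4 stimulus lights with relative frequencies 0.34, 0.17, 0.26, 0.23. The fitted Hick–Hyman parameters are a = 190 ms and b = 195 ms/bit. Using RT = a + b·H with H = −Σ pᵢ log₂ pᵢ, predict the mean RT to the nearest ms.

Entropy contributions −pᵢ log₂ pᵢ: 0.5292, 0.4346, 0.5053, 0.4877; sum H = 1.9567 bits.
RT = a + bH = 190 + 195·1.9567 = 571.56 ms.

572 ms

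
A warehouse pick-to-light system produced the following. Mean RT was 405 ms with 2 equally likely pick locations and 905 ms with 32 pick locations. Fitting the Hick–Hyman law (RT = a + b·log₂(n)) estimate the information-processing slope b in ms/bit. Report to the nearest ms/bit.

The slope on a log₂ axis is (905 − 405) / (5 − 1) = 125 ms/bit.

125 ms/bit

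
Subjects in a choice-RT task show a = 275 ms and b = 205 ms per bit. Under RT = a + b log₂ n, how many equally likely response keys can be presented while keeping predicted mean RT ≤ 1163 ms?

Set 275 + 205·log₂ n ≤ 1163 → log₂ n ≤ (1163 − 275)/205 = 4.3317.
So n ≤ 2^4.3317 = 20.136; the largest integer n is 20.

20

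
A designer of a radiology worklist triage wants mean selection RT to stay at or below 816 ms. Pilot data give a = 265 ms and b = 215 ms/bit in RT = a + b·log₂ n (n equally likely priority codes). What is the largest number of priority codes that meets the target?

5

Set 265 + 215·log₂ n ≤ 816 → log₂ n ≤ (816 − 265)/215 = 2.5628.
So n ≤ 2^2.5628 = 5.908; the largest integer n is 5.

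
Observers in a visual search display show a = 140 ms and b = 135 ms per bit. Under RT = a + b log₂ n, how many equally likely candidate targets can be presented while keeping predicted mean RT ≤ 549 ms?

Set 140 + 135·log₂ n ≤ 549 → log₂ n ≤ (549 − 140)/135 = 3.0296.
So n ≤ 2^3.0296 = 8.166; the largest integer n is 8.

8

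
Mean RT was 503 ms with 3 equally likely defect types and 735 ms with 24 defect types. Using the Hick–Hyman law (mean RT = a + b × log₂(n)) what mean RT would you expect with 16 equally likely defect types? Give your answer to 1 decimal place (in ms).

689.8 ms

With log₂ n on the abscissa the relation is linear; from the two conditions:
  b = (735 − 503) / (log₂ 24 − log₂ 3) = 232 / (4.5850 − 1.5850) = 77.333 ms/bit
  a = 503 − 77.333 × 1.5850 = 380.430 ms
Then RT(16) = 380.430 + 77.333 × log₂ 16 = 380.430 + 77.333 × 4 ≈ 689.763 ms.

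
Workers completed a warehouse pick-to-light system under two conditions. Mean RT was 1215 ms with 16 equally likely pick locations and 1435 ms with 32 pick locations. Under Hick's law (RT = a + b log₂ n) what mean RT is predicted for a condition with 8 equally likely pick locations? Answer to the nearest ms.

995 ms

RT is linear in log₂ n, so two points fix the line:
  b = (1435 − 1215) / (log₂ 32 − log₂ 16) = 220 / (5 − 4) = 220 ms/bit
  a = 1215 − 220 × 4 = 335 ms
Then RT(8) = 335 + 220 × log₂ 8 = 335 + 220 × 3 ≈ 995.000 ms.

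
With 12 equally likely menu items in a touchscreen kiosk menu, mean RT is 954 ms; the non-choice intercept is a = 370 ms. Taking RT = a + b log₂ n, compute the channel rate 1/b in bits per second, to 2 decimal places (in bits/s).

Choice component = 954 − 370 = 584 ms over log₂(12) = 3.5850 bits.
b = 584 / 3.5850 = 162.903 ms/bit, so 1/b = 6.139 bits/s.

6.14 bits/s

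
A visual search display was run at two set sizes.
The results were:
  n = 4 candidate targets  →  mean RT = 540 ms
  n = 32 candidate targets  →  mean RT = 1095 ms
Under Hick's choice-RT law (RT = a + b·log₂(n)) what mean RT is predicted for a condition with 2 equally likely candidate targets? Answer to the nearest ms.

355 ms

RT is linear in log₂ n, so two points fix the line:
  b = (1095 − 540) / (log₂ 32 − log₂ 4) = 555 / (5 − 2) = 185 ms/bit
  a = 540 − 185 × 2 = 170 ms
Then RT(2) = 170 + 185 × log₂ 2 = 170 + 185 × 1 ≈ 355.000 ms.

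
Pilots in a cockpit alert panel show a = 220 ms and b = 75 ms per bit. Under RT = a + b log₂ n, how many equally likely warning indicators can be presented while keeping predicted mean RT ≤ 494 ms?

12

75·log₂ n ≤ 494 − 220 = 274, giving log₂ n ≤ 3.6533 and n ≤ 12.582. The largest whole number is 12.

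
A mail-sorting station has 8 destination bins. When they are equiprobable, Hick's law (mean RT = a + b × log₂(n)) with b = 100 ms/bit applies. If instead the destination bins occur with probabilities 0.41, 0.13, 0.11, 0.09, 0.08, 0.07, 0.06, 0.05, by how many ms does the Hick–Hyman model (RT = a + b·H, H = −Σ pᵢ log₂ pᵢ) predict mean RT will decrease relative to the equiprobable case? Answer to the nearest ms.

Equiprobable entropy H₀ = log₂ 8 = 3.0000 bits.
Skewed entropy H = −Σ pᵢ log₂ pᵢ = 2.5927 bits.
ΔRT = b·(H₀ − H) = 100 × 0.4073 = 40.73 ms.

41 ms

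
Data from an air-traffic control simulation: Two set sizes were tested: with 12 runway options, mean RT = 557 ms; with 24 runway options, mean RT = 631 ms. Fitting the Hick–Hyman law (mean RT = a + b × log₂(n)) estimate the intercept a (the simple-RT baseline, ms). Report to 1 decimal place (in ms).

291.7 ms

Slope: b = (631 − 557) / (log₂ 24 − log₂ 12) = 74/1.0000 = 74.000 ms/bit.
Intercept: a = 557 − 74.000·log₂(12) = 291.713 ms.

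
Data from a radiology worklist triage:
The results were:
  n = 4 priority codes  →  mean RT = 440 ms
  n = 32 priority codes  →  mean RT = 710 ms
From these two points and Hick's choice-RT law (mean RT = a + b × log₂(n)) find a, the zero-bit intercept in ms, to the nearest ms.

Slope: b = (710 − 440) / (log₂ 32 − log₂ 4) = 270/3.0000 = 90 ms/bit.
Intercept: a = 440 − 90·log₂(4) = 260.000 ms.

260 ms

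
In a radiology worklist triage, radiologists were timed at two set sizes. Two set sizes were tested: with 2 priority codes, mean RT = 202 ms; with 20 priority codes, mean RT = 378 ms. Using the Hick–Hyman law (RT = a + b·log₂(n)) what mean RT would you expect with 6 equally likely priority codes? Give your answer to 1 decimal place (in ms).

With log₂ n on the abscissa the relation is linear; from the two conditions:
  b = (378 − 202) / (log₂ 20 − log₂ 2) = 176 / (4.3219 − 1) = 52.981 ms/bit
  a = 202 − 52.981 × 1 = 149.019 ms
Then RT(6) = 149.019 + 52.981 × log₂ 6 = 149.019 + 52.981 × 2.5850 ≈ 285.973 ms.

286.0 ms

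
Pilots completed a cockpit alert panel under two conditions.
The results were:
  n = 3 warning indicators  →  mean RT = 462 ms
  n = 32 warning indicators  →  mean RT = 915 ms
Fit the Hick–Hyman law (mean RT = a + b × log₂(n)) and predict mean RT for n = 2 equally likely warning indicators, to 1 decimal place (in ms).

Solve the two-equation system in a and b:
  b = (915 − 462) / (log₂ 32 − log₂ 3) = 453 / (5 − 1.5850) = 132.649 ms/bit
  a = 462 − 132.649 × 1.5850 = 251.757 ms
Then RT(2) = 251.757 + 132.649 × log₂ 2 = 251.757 + 132.649 × 1 ≈ 384.406 ms.

384.4 ms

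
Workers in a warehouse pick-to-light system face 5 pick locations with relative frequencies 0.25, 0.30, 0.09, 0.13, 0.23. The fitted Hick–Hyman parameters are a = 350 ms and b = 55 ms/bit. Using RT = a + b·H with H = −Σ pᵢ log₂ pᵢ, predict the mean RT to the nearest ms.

471 ms

Entropy contributions −pᵢ log₂ pᵢ: 0.5000, 0.5211, 0.3127, 0.3826, 0.4877; sum H = 2.2041 bits.
RT = a + bH = 350 + 55·2.2041 = 471.22 ms.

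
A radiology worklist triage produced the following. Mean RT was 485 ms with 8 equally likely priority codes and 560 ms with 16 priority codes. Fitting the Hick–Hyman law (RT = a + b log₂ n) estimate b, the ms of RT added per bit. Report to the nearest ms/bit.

75 ms/bit

b = (RT₂ − RT₁)/(log₂ n₂ − log₂ n₁) = (560 − 485)/(4 − 3) = 75 ms/bit.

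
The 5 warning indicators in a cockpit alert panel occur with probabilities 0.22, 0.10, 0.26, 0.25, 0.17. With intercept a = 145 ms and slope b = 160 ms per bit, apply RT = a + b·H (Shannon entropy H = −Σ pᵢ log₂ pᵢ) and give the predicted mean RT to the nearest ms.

505 ms

Entropy contributions −pᵢ log₂ pᵢ: 0.4806, 0.3322, 0.5053, 0.5000, 0.4346; sum H = 2.2526 bits.
RT = a + bH = 145 + 160·2.2526 = 505.42 ms.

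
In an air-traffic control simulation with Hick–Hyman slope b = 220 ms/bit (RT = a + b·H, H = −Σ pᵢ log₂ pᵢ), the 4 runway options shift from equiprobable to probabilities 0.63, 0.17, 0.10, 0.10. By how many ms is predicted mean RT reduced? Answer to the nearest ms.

The RT saving is b·ΔH. Equiprobable H₀ = log₂(4) = 2.0000 bits; with the given probabilities H = 1.5189 bits.
b·(H₀ − H) = 220 × (2.0000 − 1.5189) = 105.84 ms.

106 ms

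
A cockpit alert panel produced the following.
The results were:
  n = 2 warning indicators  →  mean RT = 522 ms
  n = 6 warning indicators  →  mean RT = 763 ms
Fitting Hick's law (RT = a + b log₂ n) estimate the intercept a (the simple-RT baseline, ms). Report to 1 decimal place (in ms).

369.9 ms

The slope on a log₂ axis is (763 − 522) / (2.5850 − 1) = 152.054 ms/bit.
Intercept: a = 522 − 152.054·log₂(2) = 369.946 ms.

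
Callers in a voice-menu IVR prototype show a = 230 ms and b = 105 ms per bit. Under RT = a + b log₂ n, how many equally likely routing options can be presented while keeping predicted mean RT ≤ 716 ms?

Information budget: (716 − 230)/105 = 4.6286 bits, so n ≤ 2^4.6286 = 24.737 → at most 24.

24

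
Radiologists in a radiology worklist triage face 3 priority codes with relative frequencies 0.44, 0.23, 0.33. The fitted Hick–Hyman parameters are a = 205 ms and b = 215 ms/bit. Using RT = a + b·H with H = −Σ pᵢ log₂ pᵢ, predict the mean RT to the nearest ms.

535 ms

Entropy contributions −pᵢ log₂ pᵢ: 0.5211, 0.4877, 0.5278; sum H = 1.5366 bits.
RT = a + bH = 205 + 215·1.5366 = 535.38 ms.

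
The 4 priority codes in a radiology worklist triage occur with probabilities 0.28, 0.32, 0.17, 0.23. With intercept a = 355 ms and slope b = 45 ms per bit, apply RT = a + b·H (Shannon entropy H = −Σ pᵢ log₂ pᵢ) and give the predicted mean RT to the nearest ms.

H = 0.28·log₂(1/0.28) + 0.32·log₂(1/0.32) + 0.17·log₂(1/0.17) + 0.23·log₂(1/0.23) = 1.9625 bits.
RT = 355 + 45 × 1.9625 = 443.31 ms.

443 ms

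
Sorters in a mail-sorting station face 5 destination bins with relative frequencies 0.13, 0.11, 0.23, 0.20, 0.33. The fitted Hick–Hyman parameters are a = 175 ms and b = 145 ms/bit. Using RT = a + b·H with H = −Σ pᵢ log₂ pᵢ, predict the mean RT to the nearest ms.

496 ms

Entropy contributions −pᵢ log₂ pᵢ: 0.3826, 0.3503, 0.4877, 0.4644, 0.5278; sum H = 2.2128 bits.
RT = a + bH = 175 + 145·2.2128 = 495.86 ms.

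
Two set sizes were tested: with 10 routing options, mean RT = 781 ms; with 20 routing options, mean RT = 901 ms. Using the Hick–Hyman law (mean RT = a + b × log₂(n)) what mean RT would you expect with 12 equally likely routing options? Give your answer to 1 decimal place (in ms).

Fit slope and intercept:
  b = (901 − 781) / (log₂ 20 − log₂ 10) = 120 / (4.3219 − 3.3219) = 120.000 ms/bit
  a = 781 − 120.000 × 3.3219 = 382.369 ms
Then RT(12) = 382.369 + 120.000 × log₂ 12 = 382.369 + 120.000 × 3.5850 ≈ 812.564 ms.

812.6 ms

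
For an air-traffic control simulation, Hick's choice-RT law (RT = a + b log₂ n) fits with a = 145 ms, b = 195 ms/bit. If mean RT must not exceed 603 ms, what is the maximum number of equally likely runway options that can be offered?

195·log₂ n ≤ 603 − 145 = 458, giving log₂ n ≤ 2.3487 and n ≤ 5.094. The largest whole number is 5.

5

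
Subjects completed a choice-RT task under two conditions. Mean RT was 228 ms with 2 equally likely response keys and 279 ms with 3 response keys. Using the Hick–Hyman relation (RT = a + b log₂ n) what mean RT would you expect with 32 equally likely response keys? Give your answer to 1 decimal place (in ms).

576.7 ms

Fit slope and intercept:
  b = (279 − 228) / (log₂ 3 − log₂ 2) = 51 / (1.5850 − 1) = 87.185 ms/bit
  a = 228 − 87.185 × 1 = 140.815 ms
Then RT(32) = 140.815 + 87.185 × log₂ 32 = 140.815 + 87.185 × 5 ≈ 576.740 ms.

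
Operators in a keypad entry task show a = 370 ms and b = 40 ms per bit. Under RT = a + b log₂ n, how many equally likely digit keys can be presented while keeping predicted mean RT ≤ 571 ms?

32

40·log₂ n ≤ 571 − 370 = 201, giving log₂ n ≤ 5.0250 and n ≤ 32.559. The largest whole number is 32.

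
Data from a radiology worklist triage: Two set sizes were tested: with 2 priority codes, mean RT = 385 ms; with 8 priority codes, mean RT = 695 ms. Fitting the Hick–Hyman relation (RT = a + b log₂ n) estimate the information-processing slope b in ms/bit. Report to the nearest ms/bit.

155 ms/bit

b = (RT₂ − RT₁)/(log₂ n₂ − log₂ n₁) = (695 − 385)/(3 − 1) = 155 ms/bit.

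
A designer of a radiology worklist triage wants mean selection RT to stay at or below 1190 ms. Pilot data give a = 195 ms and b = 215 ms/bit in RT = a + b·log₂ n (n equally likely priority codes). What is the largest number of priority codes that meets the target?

24

Set 195 + 215·log₂ n ≤ 1190 → log₂ n ≤ (1190 − 195)/215 = 4.6279.
So n ≤ 2^4.6279 = 24.725; the largest integer n is 24.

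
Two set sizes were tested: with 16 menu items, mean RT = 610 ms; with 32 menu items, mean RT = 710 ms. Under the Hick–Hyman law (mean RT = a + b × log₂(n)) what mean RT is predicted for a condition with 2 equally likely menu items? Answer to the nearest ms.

310 ms

With log₂ n on the abscissa the relation is linear; from the two conditions:
  b = (710 − 610) / (log₂ 32 − log₂ 16) = 100 / (5 − 4) = 100 ms/bit
  a = 610 − 100 × 4 = 210 ms
Then RT(2) = 210 + 100 × log₂ 2 = 210 + 100 × 1 ≈ 310.000 ms.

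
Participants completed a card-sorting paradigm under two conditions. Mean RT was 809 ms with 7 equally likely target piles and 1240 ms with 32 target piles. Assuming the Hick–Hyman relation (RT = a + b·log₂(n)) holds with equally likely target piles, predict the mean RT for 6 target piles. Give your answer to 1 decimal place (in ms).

Fit slope and intercept:
  b = (1240 − 809) / (log₂ 32 − log₂ 7) = 431 / (5 − 2.8074) = 196.566 ms/bit
  a = 809 − 196.566 × 2.8074 = 257.169 ms
Then RT(6) = 257.169 + 196.566 × log₂ 6 = 257.169 + 196.566 × 2.5850 ≈ 765.285 ms.

765.3 ms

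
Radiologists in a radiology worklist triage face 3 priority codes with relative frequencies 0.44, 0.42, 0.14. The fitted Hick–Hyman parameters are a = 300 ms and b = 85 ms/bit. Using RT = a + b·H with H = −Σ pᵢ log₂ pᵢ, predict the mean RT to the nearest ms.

423 ms

H = 0.44·log₂(1/0.44) + 0.42·log₂(1/0.42) + 0.14·log₂(1/0.14) = 1.4439 bits.
RT = 300 + 85 × 1.4439 = 422.73 ms.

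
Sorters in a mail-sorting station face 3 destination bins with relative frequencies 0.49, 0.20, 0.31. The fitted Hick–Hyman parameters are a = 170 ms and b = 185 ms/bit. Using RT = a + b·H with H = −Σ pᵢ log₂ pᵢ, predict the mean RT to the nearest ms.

H = 0.49·log₂(1/0.49) + 0.20·log₂(1/0.20) + 0.31·log₂(1/0.31) = 1.4925 bits.
RT = 170 + 185 × 1.4925 = 446.11 ms.

446 ms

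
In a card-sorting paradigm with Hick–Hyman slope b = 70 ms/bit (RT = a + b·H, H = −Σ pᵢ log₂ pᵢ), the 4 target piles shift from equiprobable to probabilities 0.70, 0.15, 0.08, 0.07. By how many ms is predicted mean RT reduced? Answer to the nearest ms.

Equiprobable entropy H₀ = log₂ 4 = 2.0000 bits.
Skewed entropy H = −Σ pᵢ log₂ pᵢ = 1.3308 bits.
ΔRT = b·(H₀ − H) = 70 × 0.6692 = 46.84 ms.

47 ms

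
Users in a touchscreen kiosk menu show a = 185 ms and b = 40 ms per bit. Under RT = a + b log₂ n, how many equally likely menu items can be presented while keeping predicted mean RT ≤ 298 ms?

7

40·log₂ n ≤ 298 − 185 = 113, giving log₂ n ≤ 2.8250 and n ≤ 7.086. The largest whole number is 7.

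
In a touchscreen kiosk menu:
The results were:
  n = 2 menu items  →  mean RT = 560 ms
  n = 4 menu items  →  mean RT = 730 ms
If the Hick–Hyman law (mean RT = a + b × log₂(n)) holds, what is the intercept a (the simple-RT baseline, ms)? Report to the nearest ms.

390 ms

The slope on a log₂ axis is (730 − 560) / (2 − 1) = 170 ms/bit.
a = RT₁ − b·log₂ n₁ = 560 − 170 × 1 = 390.000 ms.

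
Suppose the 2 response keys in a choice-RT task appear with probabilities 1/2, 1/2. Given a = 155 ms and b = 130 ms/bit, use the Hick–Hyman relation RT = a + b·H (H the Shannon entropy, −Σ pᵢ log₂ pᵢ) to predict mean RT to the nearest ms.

285 ms

Each term −pᵢ log₂ pᵢ: 0.5·1 + 0.5·1; summed, H = 1.000 bits.
Mean RT = a + bH = 155 + 130·1.000 = 285.00 ms.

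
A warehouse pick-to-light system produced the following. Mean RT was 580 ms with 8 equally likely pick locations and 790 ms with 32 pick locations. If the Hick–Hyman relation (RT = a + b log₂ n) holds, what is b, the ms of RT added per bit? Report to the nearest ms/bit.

The slope on a log₂ axis is (790 − 580) / (5 − 3) = 105 ms/bit.

105 ms/bit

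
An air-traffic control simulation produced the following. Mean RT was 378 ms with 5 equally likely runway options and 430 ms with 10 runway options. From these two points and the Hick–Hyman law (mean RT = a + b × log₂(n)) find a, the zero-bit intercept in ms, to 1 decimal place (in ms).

257.3 ms

Slope: b = (430 − 378) / (log₂ 10 − log₂ 5) = 52/1.0000 = 52.000 ms/bit.
Intercept: a = 378 − 52.000·log₂(5) = 257.260 ms.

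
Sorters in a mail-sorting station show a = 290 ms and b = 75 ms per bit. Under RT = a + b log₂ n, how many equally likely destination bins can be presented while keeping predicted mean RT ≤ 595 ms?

16

Set 290 + 75·log₂ n ≤ 595 → log₂ n ≤ (595 − 290)/75 = 4.0667.
So n ≤ 2^4.0667 = 16.757; the largest integer n is 16.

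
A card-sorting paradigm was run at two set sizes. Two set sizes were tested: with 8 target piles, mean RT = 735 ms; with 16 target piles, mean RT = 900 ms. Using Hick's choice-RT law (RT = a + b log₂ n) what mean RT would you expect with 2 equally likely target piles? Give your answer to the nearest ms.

With log₂ n on the abscissa the relation is linear; from the two conditions:
  b = (900 − 735) / (log₂ 16 − log₂ 8) = 165 / (4 − 3) = 165 ms/bit
  a = 735 − 165 × 3 = 240 ms
Then RT(2) = 240 + 165 × log₂ 2 = 240 + 165 × 1 ≈ 405.000 ms.

405 ms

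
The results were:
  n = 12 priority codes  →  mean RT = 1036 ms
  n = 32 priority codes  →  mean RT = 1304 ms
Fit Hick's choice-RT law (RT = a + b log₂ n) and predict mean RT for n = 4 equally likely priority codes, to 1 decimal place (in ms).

735.8 ms

Fit slope and intercept:
  b = (1304 − 1036) / (log₂ 32 − log₂ 12) = 268 / (5 − 3.5850) = 189.394 ms/bit
  a = 1036 − 189.394 × 3.5850 = 357.029 ms
Then RT(4) = 357.029 + 189.394 × log₂ 4 = 357.029 + 189.394 × 2 ≈ 735.817 ms.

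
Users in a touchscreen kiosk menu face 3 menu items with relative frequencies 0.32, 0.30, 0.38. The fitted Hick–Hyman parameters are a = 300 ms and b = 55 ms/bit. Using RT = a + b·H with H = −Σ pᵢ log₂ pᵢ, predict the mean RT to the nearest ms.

H = 0.32·log₂(1/0.32) + 0.30·log₂(1/0.30) + 0.38·log₂(1/0.38) = 1.5776 bits.
RT = 300 + 55 × 1.5776 = 386.77 ms.

387 ms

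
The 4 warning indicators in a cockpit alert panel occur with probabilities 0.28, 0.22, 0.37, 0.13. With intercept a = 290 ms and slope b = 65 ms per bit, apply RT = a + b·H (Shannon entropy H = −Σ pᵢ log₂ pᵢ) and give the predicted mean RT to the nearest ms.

414 ms

Entropy contributions −pᵢ log₂ pᵢ: 0.5142, 0.4806, 0.5307, 0.3826; sum H = 1.9082 bits.
RT = a + bH = 290 + 65·1.9082 = 414.03 ms.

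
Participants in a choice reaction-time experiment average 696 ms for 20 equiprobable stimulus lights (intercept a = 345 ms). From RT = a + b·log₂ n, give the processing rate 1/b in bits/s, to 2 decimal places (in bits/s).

12.31 bits/s

Choice component = 696 − 345 = 351 ms over log₂(20) = 4.3219 bits.
b = 351 / 4.3219 = 81.214 ms/bit, so 1/b = 12.313 bits/s.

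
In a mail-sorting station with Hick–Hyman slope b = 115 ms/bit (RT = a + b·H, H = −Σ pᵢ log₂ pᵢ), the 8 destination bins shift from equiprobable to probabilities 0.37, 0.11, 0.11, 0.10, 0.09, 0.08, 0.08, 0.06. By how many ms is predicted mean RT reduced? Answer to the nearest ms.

Equiprobable entropy H₀ = log₂ 8 = 3.0000 bits.
Skewed entropy H = −Σ pᵢ log₂ pᵢ = 2.7027 bits.
ΔRT = b·(H₀ − H) = 115 × 0.2973 = 34.19 ms.

34 ms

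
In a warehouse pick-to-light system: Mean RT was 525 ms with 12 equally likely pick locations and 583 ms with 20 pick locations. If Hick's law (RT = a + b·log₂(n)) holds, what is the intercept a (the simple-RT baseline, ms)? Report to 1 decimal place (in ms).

242.9 ms

Slope: b = (583 − 525) / (log₂ 20 − log₂ 12) = 58/0.7370 = 78.701 ms/bit.
Intercept: a = 525 − 78.701·log₂(12) = 242.860 ms.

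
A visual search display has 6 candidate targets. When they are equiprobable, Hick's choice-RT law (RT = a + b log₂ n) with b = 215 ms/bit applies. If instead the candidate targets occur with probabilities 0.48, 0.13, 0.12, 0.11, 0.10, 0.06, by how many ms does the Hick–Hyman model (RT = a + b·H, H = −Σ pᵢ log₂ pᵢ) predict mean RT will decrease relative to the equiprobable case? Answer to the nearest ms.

The RT saving is b·ΔH. Equiprobable H₀ = log₂(6) = 2.5850 bits; with the given probabilities H = 2.1840 bits.
b·(H₀ − H) = 215 × (2.5850 − 2.1840) = 86.21 ms.

86 ms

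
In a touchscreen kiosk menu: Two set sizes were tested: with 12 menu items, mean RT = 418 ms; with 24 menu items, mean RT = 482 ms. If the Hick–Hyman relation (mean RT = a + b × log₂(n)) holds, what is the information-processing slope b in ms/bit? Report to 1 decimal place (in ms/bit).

Slope: b = (482 − 418) / (log₂ 24 − log₂ 12) = 64/1.0000 = 64.000 ms/bit.

64.0 ms/bit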